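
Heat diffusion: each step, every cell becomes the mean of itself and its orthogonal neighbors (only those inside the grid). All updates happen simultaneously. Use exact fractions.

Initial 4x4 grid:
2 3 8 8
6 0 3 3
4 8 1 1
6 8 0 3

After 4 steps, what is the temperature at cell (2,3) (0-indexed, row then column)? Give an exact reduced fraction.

Step 1: cell (2,3) = 2
Step 2: cell (2,3) = 581/240
Step 3: cell (2,3) = 20273/7200
Step 4: cell (2,3) = 674747/216000
Full grid after step 4:
  251737/64800 869911/216000 888311/216000 136963/32400
  224269/54000 140927/36000 346153/90000 799331/216000
  26903/6000 124519/30000 617489/180000 674747/216000
  51973/10800 152213/36000 367831/108000 185243/64800

Answer: 674747/216000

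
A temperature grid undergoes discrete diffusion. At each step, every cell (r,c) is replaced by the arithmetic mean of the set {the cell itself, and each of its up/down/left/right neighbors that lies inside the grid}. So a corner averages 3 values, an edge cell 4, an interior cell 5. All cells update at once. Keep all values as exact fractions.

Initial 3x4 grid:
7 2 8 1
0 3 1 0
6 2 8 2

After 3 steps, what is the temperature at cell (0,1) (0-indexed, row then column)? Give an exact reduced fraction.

Step 1: cell (0,1) = 5
Step 2: cell (0,1) = 63/20
Step 3: cell (0,1) = 1477/400
Full grid after step 3:
  299/90 1477/400 3541/1200 107/36
  13043/3600 2321/750 5057/1500 4619/1800
  436/135 6559/1800 5399/1800 331/108

Answer: 1477/400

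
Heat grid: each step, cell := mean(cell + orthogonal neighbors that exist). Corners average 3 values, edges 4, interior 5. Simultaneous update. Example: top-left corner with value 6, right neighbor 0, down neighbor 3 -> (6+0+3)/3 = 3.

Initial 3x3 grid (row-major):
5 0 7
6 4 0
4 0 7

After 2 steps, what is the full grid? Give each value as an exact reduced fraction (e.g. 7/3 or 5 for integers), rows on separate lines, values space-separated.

After step 1:
  11/3 4 7/3
  19/4 2 9/2
  10/3 15/4 7/3
After step 2:
  149/36 3 65/18
  55/16 19/5 67/24
  71/18 137/48 127/36

Answer: 149/36 3 65/18
55/16 19/5 67/24
71/18 137/48 127/36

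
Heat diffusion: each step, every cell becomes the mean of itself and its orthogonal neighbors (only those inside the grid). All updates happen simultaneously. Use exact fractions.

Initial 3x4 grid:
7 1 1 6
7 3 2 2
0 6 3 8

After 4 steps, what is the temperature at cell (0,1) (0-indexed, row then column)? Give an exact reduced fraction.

Step 1: cell (0,1) = 3
Step 2: cell (0,1) = 143/40
Step 3: cell (0,1) = 163/48
Step 4: cell (0,1) = 12977/3600
Full grid after step 4:
  10831/2880 12977/3600 5923/1800 4889/1440
  677551/172800 259103/72000 32341/9000 304169/86400
  100289/25920 165949/43200 159277/43200 1553/405

Answer: 12977/3600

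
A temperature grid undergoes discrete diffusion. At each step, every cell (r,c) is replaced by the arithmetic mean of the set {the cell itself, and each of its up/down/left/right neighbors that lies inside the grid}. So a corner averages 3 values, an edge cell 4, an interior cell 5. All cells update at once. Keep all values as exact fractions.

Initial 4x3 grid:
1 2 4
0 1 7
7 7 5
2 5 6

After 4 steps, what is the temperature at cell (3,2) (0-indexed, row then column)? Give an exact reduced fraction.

Step 1: cell (3,2) = 16/3
Step 2: cell (3,2) = 199/36
Step 3: cell (3,2) = 1133/216
Step 4: cell (3,2) = 41053/8100
Full grid after step 4:
  58633/21600 669233/216000 28603/8100
  77357/24000 648329/180000 441919/108000
  858373/216000 264043/60000 509749/108000
  290449/64800 10783/2250 41053/8100

Answer: 41053/8100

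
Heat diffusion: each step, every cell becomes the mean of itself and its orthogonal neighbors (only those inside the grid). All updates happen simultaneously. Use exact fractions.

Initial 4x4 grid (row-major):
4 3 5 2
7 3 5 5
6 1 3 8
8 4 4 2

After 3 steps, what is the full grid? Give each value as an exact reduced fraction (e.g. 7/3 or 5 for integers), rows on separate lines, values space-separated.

After step 1:
  14/3 15/4 15/4 4
  5 19/5 21/5 5
  11/2 17/5 21/5 9/2
  6 17/4 13/4 14/3
After step 2:
  161/36 479/120 157/40 17/4
  569/120 403/100 419/100 177/40
  199/40 423/100 391/100 551/120
  21/4 169/40 491/120 149/36
After step 3:
  2377/540 14777/3600 4907/1200 21/5
  16397/3600 1271/300 512/125 5237/1200
  5759/1200 2137/500 1576/375 15359/3600
  289/60 5339/1200 14729/3600 577/135

Answer: 2377/540 14777/3600 4907/1200 21/5
16397/3600 1271/300 512/125 5237/1200
5759/1200 2137/500 1576/375 15359/3600
289/60 5339/1200 14729/3600 577/135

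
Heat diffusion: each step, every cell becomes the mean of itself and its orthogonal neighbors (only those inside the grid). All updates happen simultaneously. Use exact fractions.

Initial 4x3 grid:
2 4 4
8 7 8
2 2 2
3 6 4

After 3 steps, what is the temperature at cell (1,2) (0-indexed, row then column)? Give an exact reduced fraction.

Step 1: cell (1,2) = 21/4
Step 2: cell (1,2) = 1223/240
Step 3: cell (1,2) = 34331/7200
Full grid after step 3:
  10303/2160 7713/1600 5419/1080
  16253/3600 596/125 34331/7200
  938/225 12629/3000 3499/800
  8293/2160 56387/14400 719/180

Answer: 34331/7200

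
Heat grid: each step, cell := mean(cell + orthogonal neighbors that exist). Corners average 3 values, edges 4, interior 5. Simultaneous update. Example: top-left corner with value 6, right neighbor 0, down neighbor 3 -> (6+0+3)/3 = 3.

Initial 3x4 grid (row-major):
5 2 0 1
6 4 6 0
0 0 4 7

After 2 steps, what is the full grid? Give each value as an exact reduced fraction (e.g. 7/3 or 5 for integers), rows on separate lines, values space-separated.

After step 1:
  13/3 11/4 9/4 1/3
  15/4 18/5 14/5 7/2
  2 2 17/4 11/3
After step 2:
  65/18 97/30 61/30 73/36
  821/240 149/50 82/25 103/40
  31/12 237/80 763/240 137/36

Answer: 65/18 97/30 61/30 73/36
821/240 149/50 82/25 103/40
31/12 237/80 763/240 137/36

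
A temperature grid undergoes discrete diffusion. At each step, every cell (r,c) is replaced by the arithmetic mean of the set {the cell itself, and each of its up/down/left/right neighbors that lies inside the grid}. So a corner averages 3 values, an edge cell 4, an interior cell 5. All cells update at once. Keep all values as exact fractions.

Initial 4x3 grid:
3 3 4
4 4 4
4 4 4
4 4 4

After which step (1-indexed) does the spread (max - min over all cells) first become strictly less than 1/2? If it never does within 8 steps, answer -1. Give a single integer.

Step 1: max=4, min=10/3, spread=2/3
Step 2: max=4, min=127/36, spread=17/36
  -> spread < 1/2 first at step 2
Step 3: max=4, min=7793/2160, spread=847/2160
Step 4: max=896/225, min=118969/32400, spread=2011/6480
Step 5: max=428287/108000, min=14421217/3888000, spread=199423/777600
Step 6: max=8524751/2160000, min=872215133/233280000, spread=1938319/9331200
Step 7: max=764155801/194400000, min=52625522947/13996800000, spread=95747789/559872000
Step 8: max=45682856059/11664000000, min=3171662744873/839808000000, spread=940023131/6718464000

Answer: 2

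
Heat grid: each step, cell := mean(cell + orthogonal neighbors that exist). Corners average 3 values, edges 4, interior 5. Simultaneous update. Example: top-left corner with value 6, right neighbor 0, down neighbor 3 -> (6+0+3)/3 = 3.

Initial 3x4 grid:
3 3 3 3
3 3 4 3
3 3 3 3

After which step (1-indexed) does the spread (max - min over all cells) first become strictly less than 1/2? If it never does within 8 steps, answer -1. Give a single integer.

Step 1: max=13/4, min=3, spread=1/4
  -> spread < 1/2 first at step 1
Step 2: max=323/100, min=3, spread=23/100
Step 3: max=15211/4800, min=1213/400, spread=131/960
Step 4: max=136151/43200, min=21991/7200, spread=841/8640
Step 5: max=54382051/17280000, min=4413373/1440000, spread=56863/691200
Step 6: max=488094341/155520000, min=39869543/12960000, spread=386393/6220800
Step 7: max=195017723131/62208000000, min=15972358813/5184000000, spread=26795339/497664000
Step 8: max=11681255714129/3732480000000, min=960206149667/311040000000, spread=254051069/5971968000

Answer: 1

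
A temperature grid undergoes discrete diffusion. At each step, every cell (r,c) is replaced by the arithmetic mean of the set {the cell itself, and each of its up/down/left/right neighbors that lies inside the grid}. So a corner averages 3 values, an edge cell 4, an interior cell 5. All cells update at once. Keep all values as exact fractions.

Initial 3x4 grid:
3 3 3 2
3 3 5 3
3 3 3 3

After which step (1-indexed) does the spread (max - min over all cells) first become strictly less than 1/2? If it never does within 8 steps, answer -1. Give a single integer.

Answer: 2

Derivation:
Step 1: max=7/2, min=8/3, spread=5/6
Step 2: max=84/25, min=3, spread=9/25
  -> spread < 1/2 first at step 2
Step 3: max=653/200, min=613/200, spread=1/5
Step 4: max=138757/43200, min=22207/7200, spread=1103/8640
Step 5: max=6906089/2160000, min=746911/240000, spread=18389/216000
Step 6: max=495694997/155520000, min=560873/180000, spread=444029/6220800
Step 7: max=29646476423/9331200000, min=1215710627/388800000, spread=3755371/74649600
Step 8: max=592272171719/186624000000, min=73032050543/23328000000, spread=64126139/1492992000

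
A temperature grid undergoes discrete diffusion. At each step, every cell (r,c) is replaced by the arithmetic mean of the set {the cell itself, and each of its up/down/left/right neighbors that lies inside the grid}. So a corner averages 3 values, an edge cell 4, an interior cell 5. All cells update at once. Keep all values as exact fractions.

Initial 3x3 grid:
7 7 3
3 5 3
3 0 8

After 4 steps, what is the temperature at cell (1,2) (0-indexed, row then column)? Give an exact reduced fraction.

Step 1: cell (1,2) = 19/4
Step 2: cell (1,2) = 327/80
Step 3: cell (1,2) = 7023/1600
Step 4: cell (1,2) = 1218943/288000
Full grid after step 4:
  37157/8100 218053/48000 595987/129600
  1796477/432000 1546523/360000 1218943/288000
  84427/21600 832051/216000 522437/129600

Answer: 1218943/288000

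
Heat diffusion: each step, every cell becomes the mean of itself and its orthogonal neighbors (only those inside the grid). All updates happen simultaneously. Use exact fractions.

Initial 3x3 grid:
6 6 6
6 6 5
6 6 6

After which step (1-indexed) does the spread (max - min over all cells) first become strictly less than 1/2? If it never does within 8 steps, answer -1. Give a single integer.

Answer: 1

Derivation:
Step 1: max=6, min=17/3, spread=1/3
  -> spread < 1/2 first at step 1
Step 2: max=6, min=1373/240, spread=67/240
Step 3: max=1193/200, min=12523/2160, spread=1807/10800
Step 4: max=32039/5400, min=5026037/864000, spread=33401/288000
Step 5: max=3196609/540000, min=45426067/7776000, spread=3025513/38880000
Step 6: max=170044051/28800000, min=18197473133/3110400000, spread=53531/995328
Step 7: max=45864883949/7776000000, min=1093711074151/186624000000, spread=450953/11943936
Step 8: max=5497711389481/933120000000, min=65675736439397/11197440000000, spread=3799043/143327232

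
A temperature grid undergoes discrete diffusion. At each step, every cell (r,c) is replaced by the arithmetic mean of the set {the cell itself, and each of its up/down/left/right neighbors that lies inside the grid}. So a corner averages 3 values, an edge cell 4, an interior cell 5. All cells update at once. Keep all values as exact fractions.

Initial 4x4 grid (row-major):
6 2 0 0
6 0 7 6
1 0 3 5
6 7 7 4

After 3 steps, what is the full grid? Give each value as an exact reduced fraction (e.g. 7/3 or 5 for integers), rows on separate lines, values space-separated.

After step 1:
  14/3 2 9/4 2
  13/4 3 16/5 9/2
  13/4 11/5 22/5 9/2
  14/3 5 21/4 16/3
After step 2:
  119/36 143/48 189/80 35/12
  85/24 273/100 347/100 71/20
  401/120 357/100 391/100 281/60
  155/36 1027/240 1199/240 181/36
After step 3:
  1415/432 20479/7200 7037/2400 2119/720
  11627/3600 19549/6000 6409/2000 731/200
  13283/3600 21397/6000 4951/1200 7727/1800
  8587/2160 30871/7200 32783/7200 10589/2160

Answer: 1415/432 20479/7200 7037/2400 2119/720
11627/3600 19549/6000 6409/2000 731/200
13283/3600 21397/6000 4951/1200 7727/1800
8587/2160 30871/7200 32783/7200 10589/2160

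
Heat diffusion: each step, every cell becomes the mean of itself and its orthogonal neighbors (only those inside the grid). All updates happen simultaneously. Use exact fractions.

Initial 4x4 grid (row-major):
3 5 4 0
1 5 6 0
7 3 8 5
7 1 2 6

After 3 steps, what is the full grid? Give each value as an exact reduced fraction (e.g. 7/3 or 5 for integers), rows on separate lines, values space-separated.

After step 1:
  3 17/4 15/4 4/3
  4 4 23/5 11/4
  9/2 24/5 24/5 19/4
  5 13/4 17/4 13/3
After step 2:
  15/4 15/4 209/60 47/18
  31/8 433/100 199/50 403/120
  183/40 427/100 116/25 499/120
  17/4 173/40 499/120 40/9
After step 3:
  91/24 2297/600 6221/1800 3403/1080
  1653/400 4041/1000 95/24 12697/3600
  1697/400 1107/250 3181/750 14941/3600
  263/60 5101/1200 15811/3600 2297/540

Answer: 91/24 2297/600 6221/1800 3403/1080
1653/400 4041/1000 95/24 12697/3600
1697/400 1107/250 3181/750 14941/3600
263/60 5101/1200 15811/3600 2297/540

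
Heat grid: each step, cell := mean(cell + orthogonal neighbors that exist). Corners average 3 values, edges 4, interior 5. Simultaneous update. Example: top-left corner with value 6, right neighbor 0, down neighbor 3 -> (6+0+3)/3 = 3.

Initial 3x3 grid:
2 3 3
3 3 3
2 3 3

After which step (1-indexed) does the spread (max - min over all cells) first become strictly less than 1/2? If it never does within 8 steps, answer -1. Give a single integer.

Step 1: max=3, min=5/2, spread=1/2
Step 2: max=3, min=95/36, spread=13/36
  -> spread < 1/2 first at step 2
Step 3: max=421/144, min=3883/1440, spread=109/480
Step 4: max=10439/3600, min=71131/25920, spread=20149/129600
Step 5: max=1486709/518400, min=14322067/5184000, spread=545023/5184000
Step 6: max=18508763/6480000, min=865736249/311040000, spread=36295/497664
Step 7: max=4421464169/1555200000, min=52102029403/18662400000, spread=305773/5971968
Step 8: max=44113424503/15552000000, min=3135917329841/1119744000000, spread=2575951/71663616

Answer: 2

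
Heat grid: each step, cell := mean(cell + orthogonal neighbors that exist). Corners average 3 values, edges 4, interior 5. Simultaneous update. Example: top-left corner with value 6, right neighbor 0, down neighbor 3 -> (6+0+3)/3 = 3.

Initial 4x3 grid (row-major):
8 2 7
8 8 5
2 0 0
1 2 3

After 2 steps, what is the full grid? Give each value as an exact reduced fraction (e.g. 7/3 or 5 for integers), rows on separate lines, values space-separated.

Answer: 25/4 1291/240 191/36
397/80 99/20 61/15
799/240 53/20 83/30
71/36 217/120 31/18

Derivation:
After step 1:
  6 25/4 14/3
  13/2 23/5 5
  11/4 12/5 2
  5/3 3/2 5/3
After step 2:
  25/4 1291/240 191/36
  397/80 99/20 61/15
  799/240 53/20 83/30
  71/36 217/120 31/18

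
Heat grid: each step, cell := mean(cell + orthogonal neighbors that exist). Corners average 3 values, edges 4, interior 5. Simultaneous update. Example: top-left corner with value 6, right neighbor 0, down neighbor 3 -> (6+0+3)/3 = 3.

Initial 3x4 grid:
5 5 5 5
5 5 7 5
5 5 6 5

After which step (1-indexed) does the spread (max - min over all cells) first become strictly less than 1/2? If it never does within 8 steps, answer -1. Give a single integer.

Answer: 3

Derivation:
Step 1: max=23/4, min=5, spread=3/4
Step 2: max=111/20, min=5, spread=11/20
Step 3: max=493/90, min=613/120, spread=133/360
  -> spread < 1/2 first at step 3
Step 4: max=70747/12960, min=3697/720, spread=4201/12960
Step 5: max=843037/155520, min=12433/2400, spread=186893/777600
Step 6: max=252185899/46656000, min=6739879/1296000, spread=1910051/9331200
Step 7: max=15072066641/2799360000, min=406157461/77760000, spread=90079609/559872000
Step 8: max=902082342979/167961600000, min=8145148813/1555200000, spread=896250847/6718464000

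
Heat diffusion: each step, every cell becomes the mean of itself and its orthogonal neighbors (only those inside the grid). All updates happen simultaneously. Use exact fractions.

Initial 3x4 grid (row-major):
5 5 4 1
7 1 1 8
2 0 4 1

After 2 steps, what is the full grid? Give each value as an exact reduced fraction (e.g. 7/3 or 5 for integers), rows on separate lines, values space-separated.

After step 1:
  17/3 15/4 11/4 13/3
  15/4 14/5 18/5 11/4
  3 7/4 3/2 13/3
After step 2:
  79/18 449/120 433/120 59/18
  913/240 313/100 67/25 901/240
  17/6 181/80 671/240 103/36

Answer: 79/18 449/120 433/120 59/18
913/240 313/100 67/25 901/240
17/6 181/80 671/240 103/36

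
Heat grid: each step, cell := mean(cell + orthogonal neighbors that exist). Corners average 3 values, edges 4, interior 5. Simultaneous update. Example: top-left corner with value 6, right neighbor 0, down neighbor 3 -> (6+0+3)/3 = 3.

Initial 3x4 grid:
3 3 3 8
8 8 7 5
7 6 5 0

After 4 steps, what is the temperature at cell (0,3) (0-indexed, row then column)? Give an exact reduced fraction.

Step 1: cell (0,3) = 16/3
Step 2: cell (0,3) = 187/36
Step 3: cell (0,3) = 5443/1080
Step 4: cell (0,3) = 409/81
Full grid after step 4:
  72287/12960 4687/864 112157/21600 409/81
  101273/17280 202301/36000 11801/2250 214529/43200
  8713/1440 1663/288 113357/21600 6385/1296

Answer: 409/81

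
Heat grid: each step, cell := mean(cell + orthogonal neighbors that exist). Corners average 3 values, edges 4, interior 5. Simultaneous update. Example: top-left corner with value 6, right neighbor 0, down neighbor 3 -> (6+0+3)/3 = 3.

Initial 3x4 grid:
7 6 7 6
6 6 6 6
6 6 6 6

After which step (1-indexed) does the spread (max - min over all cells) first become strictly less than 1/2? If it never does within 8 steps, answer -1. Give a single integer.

Answer: 2

Derivation:
Step 1: max=13/2, min=6, spread=1/2
Step 2: max=229/36, min=6, spread=13/36
  -> spread < 1/2 first at step 2
Step 3: max=45257/7200, min=1207/200, spread=361/1440
Step 4: max=809569/129600, min=32761/5400, spread=4661/25920
Step 5: max=40278863/6480000, min=13156621/2160000, spread=809/6480
Step 6: max=2893450399/466560000, min=118675301/19440000, spread=1809727/18662400
Step 7: max=173206047941/27993600000, min=892000573/145800000, spread=77677517/1119744000
Step 8: max=10379594394319/1679616000000, min=71443066451/11664000000, spread=734342603/13436928000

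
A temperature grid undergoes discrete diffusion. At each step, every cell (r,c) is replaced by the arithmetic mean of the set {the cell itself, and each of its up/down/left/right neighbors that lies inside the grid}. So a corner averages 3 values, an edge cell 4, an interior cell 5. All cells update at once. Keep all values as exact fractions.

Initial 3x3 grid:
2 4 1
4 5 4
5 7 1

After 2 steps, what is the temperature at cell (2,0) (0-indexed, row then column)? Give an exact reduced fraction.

Step 1: cell (2,0) = 16/3
Step 2: cell (2,0) = 83/18
Full grid after step 2:
  31/9 53/15 35/12
  131/30 381/100 291/80
  83/18 559/120 15/4

Answer: 83/18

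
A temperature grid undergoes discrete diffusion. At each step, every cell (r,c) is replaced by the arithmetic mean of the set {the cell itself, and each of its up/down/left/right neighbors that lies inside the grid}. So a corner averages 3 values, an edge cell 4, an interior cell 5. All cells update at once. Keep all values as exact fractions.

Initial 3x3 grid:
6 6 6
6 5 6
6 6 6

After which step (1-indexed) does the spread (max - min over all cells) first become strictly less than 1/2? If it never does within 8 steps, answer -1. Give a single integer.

Step 1: max=6, min=23/4, spread=1/4
  -> spread < 1/2 first at step 1
Step 2: max=471/80, min=144/25, spread=51/400
Step 3: max=2113/360, min=27977/4800, spread=589/14400
Step 4: max=1686919/288000, min=175057/30000, spread=31859/1440000
Step 5: max=10535279/1800000, min=100988393/17280000, spread=751427/86400000
Step 6: max=6065736871/1036800000, min=631365313/108000000, spread=23149331/5184000000
Step 7: max=37905068111/6480000000, min=363765345737/62208000000, spread=616540643/311040000000
Step 8: max=21830947991239/3732480000000, min=2273687546017/388800000000, spread=17737747379/18662400000000

Answer: 1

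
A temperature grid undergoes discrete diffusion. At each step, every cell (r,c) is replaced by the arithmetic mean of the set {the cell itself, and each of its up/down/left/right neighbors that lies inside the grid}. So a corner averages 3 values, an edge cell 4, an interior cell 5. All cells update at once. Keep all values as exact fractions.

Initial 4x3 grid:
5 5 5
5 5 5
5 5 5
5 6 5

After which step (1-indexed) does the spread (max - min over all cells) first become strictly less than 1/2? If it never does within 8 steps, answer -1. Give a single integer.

Step 1: max=16/3, min=5, spread=1/3
  -> spread < 1/2 first at step 1
Step 2: max=1267/240, min=5, spread=67/240
Step 3: max=11237/2160, min=5, spread=437/2160
Step 4: max=4477531/864000, min=5009/1000, spread=29951/172800
Step 5: max=40095821/7776000, min=16954/3375, spread=206761/1555200
Step 6: max=16008195571/3110400000, min=27165671/5400000, spread=14430763/124416000
Step 7: max=958227741689/186624000000, min=2177652727/432000000, spread=139854109/1492992000
Step 8: max=57409671890251/11197440000000, min=196251228977/38880000000, spread=7114543559/89579520000

Answer: 1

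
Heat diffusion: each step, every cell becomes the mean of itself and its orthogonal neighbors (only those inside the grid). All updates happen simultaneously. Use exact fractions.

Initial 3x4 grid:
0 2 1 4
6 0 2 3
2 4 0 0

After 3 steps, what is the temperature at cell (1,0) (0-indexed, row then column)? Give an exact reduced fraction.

Step 1: cell (1,0) = 2
Step 2: cell (1,0) = 43/15
Step 3: cell (1,0) = 397/180
Full grid after step 3:
  611/270 82/45 37/18 4237/2160
  397/180 133/60 2027/1200 5581/2880
  469/180 79/40 11/6 373/240

Answer: 397/180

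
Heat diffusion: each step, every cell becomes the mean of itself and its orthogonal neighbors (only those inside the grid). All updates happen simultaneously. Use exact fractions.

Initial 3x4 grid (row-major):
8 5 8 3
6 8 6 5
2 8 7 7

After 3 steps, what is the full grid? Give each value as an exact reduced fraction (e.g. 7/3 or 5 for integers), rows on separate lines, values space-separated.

Answer: 13691/2160 46349/7200 43619/7200 788/135
5633/900 4739/750 37867/6000 85373/14400
13121/2160 45599/7200 45569/7200 6739/1080

Derivation:
After step 1:
  19/3 29/4 11/2 16/3
  6 33/5 34/5 21/4
  16/3 25/4 7 19/3
After step 2:
  235/36 1541/240 1493/240 193/36
  91/15 329/50 623/100 1423/240
  211/36 1511/240 1583/240 223/36
After step 3:
  13691/2160 46349/7200 43619/7200 788/135
  5633/900 4739/750 37867/6000 85373/14400
  13121/2160 45599/7200 45569/7200 6739/1080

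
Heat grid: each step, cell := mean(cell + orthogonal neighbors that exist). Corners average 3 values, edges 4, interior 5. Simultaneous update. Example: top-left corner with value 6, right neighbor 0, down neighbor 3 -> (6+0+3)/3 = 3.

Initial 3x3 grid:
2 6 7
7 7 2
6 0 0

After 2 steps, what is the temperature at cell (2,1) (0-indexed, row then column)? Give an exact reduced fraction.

Step 1: cell (2,1) = 13/4
Step 2: cell (2,1) = 253/80
Full grid after step 2:
  16/3 199/40 29/6
  577/120 453/100 211/60
  157/36 253/80 95/36

Answer: 253/80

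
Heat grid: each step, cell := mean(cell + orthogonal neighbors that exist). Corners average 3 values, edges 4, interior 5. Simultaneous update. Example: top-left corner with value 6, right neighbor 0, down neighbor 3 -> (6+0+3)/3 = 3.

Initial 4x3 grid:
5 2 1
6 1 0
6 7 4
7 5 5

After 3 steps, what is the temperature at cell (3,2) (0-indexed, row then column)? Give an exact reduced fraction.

Step 1: cell (3,2) = 14/3
Step 2: cell (3,2) = 44/9
Step 3: cell (3,2) = 5003/1080
Full grid after step 3:
  7937/2160 40261/14400 1609/720
  3811/900 21389/6000 1091/400
  1053/200 13487/3000 14279/3600
  1013/180 19109/3600 5003/1080

Answer: 5003/1080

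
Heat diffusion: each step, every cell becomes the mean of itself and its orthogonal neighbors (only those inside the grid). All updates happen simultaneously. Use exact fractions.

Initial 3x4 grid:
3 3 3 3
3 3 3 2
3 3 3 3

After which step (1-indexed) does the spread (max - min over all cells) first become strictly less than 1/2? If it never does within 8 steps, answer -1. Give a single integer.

Step 1: max=3, min=8/3, spread=1/3
  -> spread < 1/2 first at step 1
Step 2: max=3, min=653/240, spread=67/240
Step 3: max=3, min=6043/2160, spread=437/2160
Step 4: max=2991/1000, min=2434469/864000, spread=29951/172800
Step 5: max=10046/3375, min=22112179/7776000, spread=206761/1555200
Step 6: max=16034329/5400000, min=8875004429/3110400000, spread=14430763/124416000
Step 7: max=1278347273/432000000, min=534764258311/186624000000, spread=139854109/1492992000
Step 8: max=114788771023/38880000000, min=32169848109749/11197440000000, spread=7114543559/89579520000

Answer: 1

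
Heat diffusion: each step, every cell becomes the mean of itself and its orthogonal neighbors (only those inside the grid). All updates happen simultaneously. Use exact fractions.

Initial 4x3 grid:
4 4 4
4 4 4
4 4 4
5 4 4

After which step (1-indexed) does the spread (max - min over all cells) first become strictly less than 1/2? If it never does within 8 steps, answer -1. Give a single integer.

Answer: 1

Derivation:
Step 1: max=13/3, min=4, spread=1/3
  -> spread < 1/2 first at step 1
Step 2: max=77/18, min=4, spread=5/18
Step 3: max=905/216, min=4, spread=41/216
Step 4: max=107897/25920, min=4, spread=4217/25920
Step 5: max=6429949/1555200, min=28879/7200, spread=38417/311040
Step 6: max=384448211/93312000, min=578597/144000, spread=1903471/18662400
Step 7: max=22995869089/5598720000, min=17395759/4320000, spread=18038617/223948800
Step 8: max=1376960982851/335923200000, min=1568126759/388800000, spread=883978523/13436928000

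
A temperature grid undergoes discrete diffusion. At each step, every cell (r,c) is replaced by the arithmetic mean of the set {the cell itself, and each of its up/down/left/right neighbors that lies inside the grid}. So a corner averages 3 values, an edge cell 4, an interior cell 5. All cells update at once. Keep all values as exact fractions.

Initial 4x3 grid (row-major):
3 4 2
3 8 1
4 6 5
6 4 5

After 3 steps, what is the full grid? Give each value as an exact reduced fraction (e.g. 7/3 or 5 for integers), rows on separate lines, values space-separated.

Answer: 4267/1080 56321/14400 3907/1080
31703/7200 25069/6000 29453/7200
33793/7200 28469/6000 32143/7200
5297/1080 69901/14400 5147/1080

Derivation:
After step 1:
  10/3 17/4 7/3
  9/2 22/5 4
  19/4 27/5 17/4
  14/3 21/4 14/3
After step 2:
  145/36 859/240 127/36
  1019/240 451/100 899/240
  1159/240 481/100 1099/240
  44/9 1199/240 85/18
After step 3:
  4267/1080 56321/14400 3907/1080
  31703/7200 25069/6000 29453/7200
  33793/7200 28469/6000 32143/7200
  5297/1080 69901/14400 5147/1080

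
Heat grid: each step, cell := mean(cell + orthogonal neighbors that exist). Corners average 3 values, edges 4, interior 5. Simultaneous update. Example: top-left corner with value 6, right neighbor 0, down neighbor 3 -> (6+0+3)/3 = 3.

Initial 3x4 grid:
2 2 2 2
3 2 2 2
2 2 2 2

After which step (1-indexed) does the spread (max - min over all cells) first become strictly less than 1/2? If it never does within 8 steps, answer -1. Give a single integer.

Step 1: max=7/3, min=2, spread=1/3
  -> spread < 1/2 first at step 1
Step 2: max=547/240, min=2, spread=67/240
Step 3: max=4757/2160, min=2, spread=437/2160
Step 4: max=1885531/864000, min=2009/1000, spread=29951/172800
Step 5: max=16767821/7776000, min=6829/3375, spread=206761/1555200
Step 6: max=6676995571/3110400000, min=10965671/5400000, spread=14430763/124416000
Step 7: max=398355741689/186624000000, min=881652727/432000000, spread=139854109/1492992000
Step 8: max=23817351890251/11197440000000, min=79611228977/38880000000, spread=7114543559/89579520000

Answer: 1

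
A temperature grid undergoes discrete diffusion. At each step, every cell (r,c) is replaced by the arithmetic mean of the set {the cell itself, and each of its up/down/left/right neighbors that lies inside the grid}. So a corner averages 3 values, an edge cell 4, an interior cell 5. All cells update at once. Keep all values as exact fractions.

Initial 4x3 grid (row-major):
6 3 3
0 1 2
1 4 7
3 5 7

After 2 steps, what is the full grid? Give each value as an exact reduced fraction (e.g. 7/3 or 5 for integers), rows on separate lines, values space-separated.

After step 1:
  3 13/4 8/3
  2 2 13/4
  2 18/5 5
  3 19/4 19/3
After step 2:
  11/4 131/48 55/18
  9/4 141/50 155/48
  53/20 347/100 1091/240
  13/4 1061/240 193/36

Answer: 11/4 131/48 55/18
9/4 141/50 155/48
53/20 347/100 1091/240
13/4 1061/240 193/36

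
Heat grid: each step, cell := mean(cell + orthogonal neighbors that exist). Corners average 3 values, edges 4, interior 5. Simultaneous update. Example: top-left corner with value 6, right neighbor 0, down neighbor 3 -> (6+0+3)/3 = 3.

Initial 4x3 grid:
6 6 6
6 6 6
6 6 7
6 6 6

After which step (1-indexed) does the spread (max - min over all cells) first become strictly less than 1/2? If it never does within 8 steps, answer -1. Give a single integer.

Step 1: max=19/3, min=6, spread=1/3
  -> spread < 1/2 first at step 1
Step 2: max=751/120, min=6, spread=31/120
Step 3: max=6691/1080, min=6, spread=211/1080
Step 4: max=664897/108000, min=10847/1800, spread=14077/108000
Step 5: max=5972407/972000, min=651683/108000, spread=5363/48600
Step 6: max=178700809/29160000, min=362869/60000, spread=93859/1166400
Step 7: max=10707874481/1749600000, min=588536467/97200000, spread=4568723/69984000
Step 8: max=641636435629/104976000000, min=17677618889/2916000000, spread=8387449/167961600

Answer: 1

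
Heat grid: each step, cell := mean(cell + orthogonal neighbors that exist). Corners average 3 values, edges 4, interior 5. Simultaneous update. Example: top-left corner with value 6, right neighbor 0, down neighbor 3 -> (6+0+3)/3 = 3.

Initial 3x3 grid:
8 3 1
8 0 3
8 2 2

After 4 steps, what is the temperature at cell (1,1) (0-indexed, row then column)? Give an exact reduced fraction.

Step 1: cell (1,1) = 16/5
Step 2: cell (1,1) = 167/50
Step 3: cell (1,1) = 3683/1000
Step 4: cell (1,1) = 217501/60000
Full grid after step 4:
  17627/4050 799747/216000 193307/64800
  961247/216000 217501/60000 1271369/432000
  46597/10800 396061/108000 191657/64800

Answer: 217501/60000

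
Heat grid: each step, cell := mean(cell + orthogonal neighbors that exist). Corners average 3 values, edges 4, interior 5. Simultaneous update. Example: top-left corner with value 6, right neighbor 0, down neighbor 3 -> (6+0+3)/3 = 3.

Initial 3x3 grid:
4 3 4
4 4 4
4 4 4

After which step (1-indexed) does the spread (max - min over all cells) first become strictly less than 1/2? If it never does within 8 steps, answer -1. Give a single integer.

Answer: 1

Derivation:
Step 1: max=4, min=11/3, spread=1/3
  -> spread < 1/2 first at step 1
Step 2: max=4, min=893/240, spread=67/240
Step 3: max=793/200, min=8203/2160, spread=1807/10800
Step 4: max=21239/5400, min=3298037/864000, spread=33401/288000
Step 5: max=2116609/540000, min=29874067/7776000, spread=3025513/38880000
Step 6: max=112444051/28800000, min=11976673133/3110400000, spread=53531/995328
Step 7: max=30312883949/7776000000, min=720463074151/186624000000, spread=450953/11943936
Step 8: max=3631471389481/933120000000, min=43280856439397/11197440000000, spread=3799043/143327232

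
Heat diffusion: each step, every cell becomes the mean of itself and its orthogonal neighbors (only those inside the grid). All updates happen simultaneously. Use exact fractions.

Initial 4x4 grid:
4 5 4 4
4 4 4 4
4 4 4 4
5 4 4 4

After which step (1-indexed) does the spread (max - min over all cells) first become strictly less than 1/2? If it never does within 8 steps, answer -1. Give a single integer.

Answer: 1

Derivation:
Step 1: max=13/3, min=4, spread=1/3
  -> spread < 1/2 first at step 1
Step 2: max=77/18, min=4, spread=5/18
Step 3: max=9107/2160, min=4, spread=467/2160
Step 4: max=270857/64800, min=1159/288, spread=5041/32400
Step 5: max=8118491/1944000, min=2524/625, spread=1339207/9720000
Step 6: max=242707769/58320000, min=26244023/6480000, spread=3255781/29160000
Step 7: max=7270257467/1749600000, min=157900817/38880000, spread=82360351/874800000
Step 8: max=217683489857/52488000000, min=1581735809/388800000, spread=2074577821/26244000000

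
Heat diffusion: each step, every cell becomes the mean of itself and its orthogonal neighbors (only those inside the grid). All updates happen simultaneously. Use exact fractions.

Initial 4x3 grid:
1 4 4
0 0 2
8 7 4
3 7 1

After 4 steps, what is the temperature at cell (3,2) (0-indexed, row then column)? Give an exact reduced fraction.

Answer: 9959/2400

Derivation:
Step 1: cell (3,2) = 4
Step 2: cell (3,2) = 4
Step 3: cell (3,2) = 509/120
Step 4: cell (3,2) = 9959/2400
Full grid after step 4:
  346961/129600 85797/32000 361411/129600
  680821/216000 126459/40000 169799/54000
  287827/72000 19373/5000 16997/4500
  16051/3600 211063/48000 9959/2400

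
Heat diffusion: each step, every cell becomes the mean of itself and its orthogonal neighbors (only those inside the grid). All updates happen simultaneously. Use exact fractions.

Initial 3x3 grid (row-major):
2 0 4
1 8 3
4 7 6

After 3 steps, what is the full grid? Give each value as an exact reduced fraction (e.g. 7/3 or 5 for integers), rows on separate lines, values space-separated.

After step 1:
  1 7/2 7/3
  15/4 19/5 21/4
  4 25/4 16/3
After step 2:
  11/4 319/120 133/36
  251/80 451/100 1003/240
  14/3 1163/240 101/18
After step 3:
  2051/720 24503/7200 7583/2160
  18077/4800 23197/6000 64781/14400
  253/60 70681/14400 5269/1080

Answer: 2051/720 24503/7200 7583/2160
18077/4800 23197/6000 64781/14400
253/60 70681/14400 5269/1080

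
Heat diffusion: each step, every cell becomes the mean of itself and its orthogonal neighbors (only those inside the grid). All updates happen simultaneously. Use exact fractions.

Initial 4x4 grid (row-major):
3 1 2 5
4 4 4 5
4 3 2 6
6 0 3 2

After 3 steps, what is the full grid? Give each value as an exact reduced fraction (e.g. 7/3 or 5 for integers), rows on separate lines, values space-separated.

Answer: 3341/1080 2729/900 257/75 901/240
11711/3600 9821/3000 1361/400 9409/2400
12427/3600 18713/6000 10199/3000 25411/7200
6971/2160 22559/7200 21151/7200 3623/1080

Derivation:
After step 1:
  8/3 5/2 3 4
  15/4 16/5 17/5 5
  17/4 13/5 18/5 15/4
  10/3 3 7/4 11/3
After step 2:
  107/36 341/120 129/40 4
  52/15 309/100 91/25 323/80
  209/60 333/100 151/50 961/240
  127/36 641/240 721/240 55/18
After step 3:
  3341/1080 2729/900 257/75 901/240
  11711/3600 9821/3000 1361/400 9409/2400
  12427/3600 18713/6000 10199/3000 25411/7200
  6971/2160 22559/7200 21151/7200 3623/1080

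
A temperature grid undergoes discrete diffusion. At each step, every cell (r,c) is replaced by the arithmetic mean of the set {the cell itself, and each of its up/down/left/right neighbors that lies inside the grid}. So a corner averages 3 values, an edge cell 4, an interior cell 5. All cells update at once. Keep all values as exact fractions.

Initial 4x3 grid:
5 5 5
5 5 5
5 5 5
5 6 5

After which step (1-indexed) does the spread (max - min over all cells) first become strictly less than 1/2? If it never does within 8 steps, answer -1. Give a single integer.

Step 1: max=16/3, min=5, spread=1/3
  -> spread < 1/2 first at step 1
Step 2: max=1267/240, min=5, spread=67/240
Step 3: max=11237/2160, min=5, spread=437/2160
Step 4: max=4477531/864000, min=5009/1000, spread=29951/172800
Step 5: max=40095821/7776000, min=16954/3375, spread=206761/1555200
Step 6: max=16008195571/3110400000, min=27165671/5400000, spread=14430763/124416000
Step 7: max=958227741689/186624000000, min=2177652727/432000000, spread=139854109/1492992000
Step 8: max=57409671890251/11197440000000, min=196251228977/38880000000, spread=7114543559/89579520000

Answer: 1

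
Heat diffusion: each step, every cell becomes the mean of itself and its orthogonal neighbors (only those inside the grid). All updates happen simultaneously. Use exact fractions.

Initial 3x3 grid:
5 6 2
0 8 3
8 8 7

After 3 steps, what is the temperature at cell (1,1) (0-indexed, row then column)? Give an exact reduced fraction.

Answer: 6191/1200

Derivation:
Step 1: cell (1,1) = 5
Step 2: cell (1,1) = 113/20
Step 3: cell (1,1) = 6191/1200
Full grid after step 3:
  1003/216 13973/2880 2009/432
  5111/960 6191/1200 1931/360
  305/54 17303/2880 275/48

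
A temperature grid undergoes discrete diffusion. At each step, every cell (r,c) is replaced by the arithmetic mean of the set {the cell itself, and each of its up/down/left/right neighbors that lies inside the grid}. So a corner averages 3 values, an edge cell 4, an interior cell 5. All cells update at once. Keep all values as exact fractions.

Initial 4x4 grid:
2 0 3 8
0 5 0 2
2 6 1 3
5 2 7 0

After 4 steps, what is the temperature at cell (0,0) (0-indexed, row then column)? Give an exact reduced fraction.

Step 1: cell (0,0) = 2/3
Step 2: cell (0,0) = 65/36
Step 3: cell (0,0) = 4267/2160
Step 4: cell (0,0) = 142801/64800
Full grid after step 4:
  142801/64800 520297/216000 588017/216000 11933/4050
  267161/108000 462859/180000 63289/22500 617207/216000
  105227/36000 7561/2500 517397/180000 628439/216000
  746/225 115717/36000 338107/108000 186383/64800

Answer: 142801/64800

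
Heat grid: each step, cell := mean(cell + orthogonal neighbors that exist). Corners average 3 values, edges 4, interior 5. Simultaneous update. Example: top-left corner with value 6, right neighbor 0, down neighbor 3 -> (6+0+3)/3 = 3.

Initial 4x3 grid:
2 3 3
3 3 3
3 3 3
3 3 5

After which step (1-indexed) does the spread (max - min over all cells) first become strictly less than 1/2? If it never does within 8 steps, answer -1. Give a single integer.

Answer: 4

Derivation:
Step 1: max=11/3, min=8/3, spread=1
Step 2: max=32/9, min=49/18, spread=5/6
Step 3: max=365/108, min=607/216, spread=41/72
Step 4: max=43097/12960, min=73543/25920, spread=4217/8640
  -> spread < 1/2 first at step 4
Step 5: max=2533417/777600, min=4490579/1555200, spread=38417/103680
Step 6: max=150326783/46656000, min=272101501/93312000, spread=1903471/6220800
Step 7: max=8924057257/2799360000, min=16495218239/5598720000, spread=18038617/74649600
Step 8: max=531568622963/167961600000, min=996838856701/335923200000, spread=883978523/4478976000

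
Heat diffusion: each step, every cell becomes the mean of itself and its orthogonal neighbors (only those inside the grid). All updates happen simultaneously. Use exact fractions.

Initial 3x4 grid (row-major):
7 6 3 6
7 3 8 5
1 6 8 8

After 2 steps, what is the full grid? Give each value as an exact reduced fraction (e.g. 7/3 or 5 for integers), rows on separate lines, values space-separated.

After step 1:
  20/3 19/4 23/4 14/3
  9/2 6 27/5 27/4
  14/3 9/2 15/2 7
After step 2:
  191/36 139/24 617/120 103/18
  131/24 503/100 157/25 1429/240
  41/9 17/3 61/10 85/12

Answer: 191/36 139/24 617/120 103/18
131/24 503/100 157/25 1429/240
41/9 17/3 61/10 85/12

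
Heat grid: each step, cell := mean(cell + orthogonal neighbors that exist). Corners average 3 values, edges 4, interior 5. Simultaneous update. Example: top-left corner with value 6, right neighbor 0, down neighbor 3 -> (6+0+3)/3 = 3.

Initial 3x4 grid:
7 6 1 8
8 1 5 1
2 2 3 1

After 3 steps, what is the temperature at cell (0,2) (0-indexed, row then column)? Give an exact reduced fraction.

Answer: 29261/7200

Derivation:
Step 1: cell (0,2) = 5
Step 2: cell (0,2) = 857/240
Step 3: cell (0,2) = 29261/7200
Full grid after step 3:
  3623/720 10237/2400 29261/7200 3721/1080
  10157/2400 2029/500 6181/2000 5243/1600
  941/240 7387/2400 21211/7200 2741/1080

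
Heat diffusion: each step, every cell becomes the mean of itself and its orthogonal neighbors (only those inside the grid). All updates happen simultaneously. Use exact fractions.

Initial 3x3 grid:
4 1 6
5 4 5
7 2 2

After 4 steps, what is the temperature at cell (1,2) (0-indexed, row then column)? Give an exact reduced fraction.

Step 1: cell (1,2) = 17/4
Step 2: cell (1,2) = 293/80
Step 3: cell (1,2) = 18431/4800
Step 4: cell (1,2) = 1087357/288000
Full grid after step 4:
  518113/129600 3330821/864000 20737/5400
  1499/375 473009/120000 1087357/288000
  527813/129600 3361321/864000 13783/3600

Answer: 1087357/288000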